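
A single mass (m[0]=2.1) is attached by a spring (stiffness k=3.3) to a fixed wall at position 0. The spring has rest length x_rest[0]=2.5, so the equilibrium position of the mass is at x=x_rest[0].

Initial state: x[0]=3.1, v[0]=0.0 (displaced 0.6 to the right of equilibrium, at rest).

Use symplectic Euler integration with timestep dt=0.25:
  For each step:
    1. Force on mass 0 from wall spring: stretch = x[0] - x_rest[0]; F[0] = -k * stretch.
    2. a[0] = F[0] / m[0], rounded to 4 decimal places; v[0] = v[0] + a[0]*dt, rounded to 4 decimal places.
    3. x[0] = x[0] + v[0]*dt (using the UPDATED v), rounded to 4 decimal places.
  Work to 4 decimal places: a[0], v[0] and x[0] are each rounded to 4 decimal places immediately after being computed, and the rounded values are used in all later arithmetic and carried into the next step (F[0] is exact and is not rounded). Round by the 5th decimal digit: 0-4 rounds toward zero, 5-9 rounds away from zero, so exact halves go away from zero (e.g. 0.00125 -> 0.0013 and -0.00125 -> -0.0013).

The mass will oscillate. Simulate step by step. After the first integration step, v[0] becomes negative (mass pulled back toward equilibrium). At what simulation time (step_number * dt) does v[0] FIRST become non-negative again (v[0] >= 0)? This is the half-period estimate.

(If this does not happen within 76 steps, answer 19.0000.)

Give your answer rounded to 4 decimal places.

Step 0: x=[3.1000] v=[0.0000]
Step 1: x=[3.0411] v=[-0.2357]
Step 2: x=[2.9290] v=[-0.4483]
Step 3: x=[2.7748] v=[-0.6168]
Step 4: x=[2.5936] v=[-0.7248]
Step 5: x=[2.4032] v=[-0.7616]
Step 6: x=[2.2223] v=[-0.7236]
Step 7: x=[2.0687] v=[-0.6145]
Step 8: x=[1.9574] v=[-0.4451]
Step 9: x=[1.8994] v=[-0.2319]
Step 10: x=[1.9004] v=[0.0041]
First v>=0 after going negative at step 10, time=2.5000

Answer: 2.5000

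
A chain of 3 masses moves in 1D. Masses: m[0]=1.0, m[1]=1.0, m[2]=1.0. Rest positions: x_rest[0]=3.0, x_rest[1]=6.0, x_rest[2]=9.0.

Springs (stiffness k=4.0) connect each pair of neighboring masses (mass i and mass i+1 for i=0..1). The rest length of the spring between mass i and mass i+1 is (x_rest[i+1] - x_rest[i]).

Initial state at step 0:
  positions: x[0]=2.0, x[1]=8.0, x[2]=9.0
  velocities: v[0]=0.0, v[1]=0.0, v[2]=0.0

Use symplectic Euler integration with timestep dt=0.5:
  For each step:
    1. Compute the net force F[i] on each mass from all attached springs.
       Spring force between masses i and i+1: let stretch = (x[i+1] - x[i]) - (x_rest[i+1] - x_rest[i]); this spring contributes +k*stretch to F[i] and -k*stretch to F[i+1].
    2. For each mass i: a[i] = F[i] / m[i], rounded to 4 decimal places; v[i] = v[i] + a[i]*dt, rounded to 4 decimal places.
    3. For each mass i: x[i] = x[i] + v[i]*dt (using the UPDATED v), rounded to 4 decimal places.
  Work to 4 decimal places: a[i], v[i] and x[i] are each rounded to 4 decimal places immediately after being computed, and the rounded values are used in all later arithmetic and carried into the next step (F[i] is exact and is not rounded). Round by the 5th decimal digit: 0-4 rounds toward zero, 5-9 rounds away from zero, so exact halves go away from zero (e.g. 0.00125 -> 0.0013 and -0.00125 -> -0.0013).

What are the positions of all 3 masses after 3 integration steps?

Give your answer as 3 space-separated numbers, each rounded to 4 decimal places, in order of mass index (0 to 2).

Step 0: x=[2.0000 8.0000 9.0000] v=[0.0000 0.0000 0.0000]
Step 1: x=[5.0000 3.0000 11.0000] v=[6.0000 -10.0000 4.0000]
Step 2: x=[3.0000 8.0000 8.0000] v=[-4.0000 10.0000 -6.0000]
Step 3: x=[3.0000 8.0000 8.0000] v=[0.0000 0.0000 0.0000]

Answer: 3.0000 8.0000 8.0000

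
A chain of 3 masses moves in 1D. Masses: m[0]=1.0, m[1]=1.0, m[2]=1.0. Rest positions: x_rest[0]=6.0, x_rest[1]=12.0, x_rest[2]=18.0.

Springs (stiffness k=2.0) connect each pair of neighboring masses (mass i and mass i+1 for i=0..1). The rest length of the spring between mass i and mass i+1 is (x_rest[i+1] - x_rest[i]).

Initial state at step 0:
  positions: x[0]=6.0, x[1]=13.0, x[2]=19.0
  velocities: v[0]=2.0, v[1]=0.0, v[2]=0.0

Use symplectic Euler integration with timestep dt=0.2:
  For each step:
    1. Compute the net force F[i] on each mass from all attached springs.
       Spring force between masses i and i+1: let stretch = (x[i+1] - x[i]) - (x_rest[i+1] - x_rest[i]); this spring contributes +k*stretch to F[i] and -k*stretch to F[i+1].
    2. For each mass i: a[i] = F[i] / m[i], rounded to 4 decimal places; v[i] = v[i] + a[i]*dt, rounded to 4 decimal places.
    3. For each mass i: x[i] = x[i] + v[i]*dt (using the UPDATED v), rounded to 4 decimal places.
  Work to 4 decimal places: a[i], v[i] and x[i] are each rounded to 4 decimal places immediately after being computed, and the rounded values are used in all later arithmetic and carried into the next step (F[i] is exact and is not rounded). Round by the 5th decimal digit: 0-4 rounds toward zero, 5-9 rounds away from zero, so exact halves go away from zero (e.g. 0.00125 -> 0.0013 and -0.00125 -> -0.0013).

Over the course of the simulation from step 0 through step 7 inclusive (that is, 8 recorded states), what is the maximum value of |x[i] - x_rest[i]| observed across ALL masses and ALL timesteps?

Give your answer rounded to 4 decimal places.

Step 0: x=[6.0000 13.0000 19.0000] v=[2.0000 0.0000 0.0000]
Step 1: x=[6.4800 12.9200 19.0000] v=[2.4000 -0.4000 0.0000]
Step 2: x=[6.9952 12.8112 18.9936] v=[2.5760 -0.5440 -0.0320]
Step 3: x=[7.4957 12.7317 18.9726] v=[2.5024 -0.3974 -0.1050]
Step 4: x=[7.9351 12.7326 18.9323] v=[2.1968 0.0046 -0.2014]
Step 5: x=[8.2783 12.8457 18.8760] v=[1.7158 0.5655 -0.2813]
Step 6: x=[8.5069 13.0758 18.8173] v=[1.1428 1.1507 -0.2934]
Step 7: x=[8.6210 13.3997 18.7793] v=[0.5704 1.6197 -0.1900]
Max displacement = 2.6210

Answer: 2.6210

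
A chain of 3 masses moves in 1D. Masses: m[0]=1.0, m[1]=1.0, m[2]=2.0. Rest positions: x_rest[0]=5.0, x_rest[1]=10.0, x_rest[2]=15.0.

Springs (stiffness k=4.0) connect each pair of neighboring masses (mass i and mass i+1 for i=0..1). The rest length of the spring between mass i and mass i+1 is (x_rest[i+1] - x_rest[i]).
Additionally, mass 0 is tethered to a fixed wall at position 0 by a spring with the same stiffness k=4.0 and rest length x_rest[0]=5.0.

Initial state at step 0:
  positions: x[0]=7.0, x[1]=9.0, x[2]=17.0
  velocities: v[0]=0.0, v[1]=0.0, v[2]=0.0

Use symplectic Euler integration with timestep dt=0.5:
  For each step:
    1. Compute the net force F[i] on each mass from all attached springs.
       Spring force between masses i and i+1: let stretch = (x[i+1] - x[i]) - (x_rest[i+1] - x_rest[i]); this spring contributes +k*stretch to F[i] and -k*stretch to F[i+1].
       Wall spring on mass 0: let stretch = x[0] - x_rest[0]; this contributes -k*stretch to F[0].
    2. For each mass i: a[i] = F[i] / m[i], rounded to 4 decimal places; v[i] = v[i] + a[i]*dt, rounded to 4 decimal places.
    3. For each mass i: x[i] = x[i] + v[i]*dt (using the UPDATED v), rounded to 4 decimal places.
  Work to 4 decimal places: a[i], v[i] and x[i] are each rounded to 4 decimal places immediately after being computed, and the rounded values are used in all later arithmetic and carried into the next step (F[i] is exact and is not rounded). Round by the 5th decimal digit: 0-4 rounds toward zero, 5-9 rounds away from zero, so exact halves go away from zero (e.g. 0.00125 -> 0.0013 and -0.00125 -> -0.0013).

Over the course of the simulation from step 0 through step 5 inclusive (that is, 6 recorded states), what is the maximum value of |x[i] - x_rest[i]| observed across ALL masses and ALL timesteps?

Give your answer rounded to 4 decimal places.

Step 0: x=[7.0000 9.0000 17.0000] v=[0.0000 0.0000 0.0000]
Step 1: x=[2.0000 15.0000 15.5000] v=[-10.0000 12.0000 -3.0000]
Step 2: x=[8.0000 8.5000 16.2500] v=[12.0000 -13.0000 1.5000]
Step 3: x=[6.5000 9.2500 15.6250] v=[-3.0000 1.5000 -1.2500]
Step 4: x=[1.2500 13.6250 14.3125] v=[-10.5000 8.7500 -2.6250]
Step 5: x=[7.1250 6.3125 15.1563] v=[11.7500 -14.6250 1.6875]
Max displacement = 5.0000

Answer: 5.0000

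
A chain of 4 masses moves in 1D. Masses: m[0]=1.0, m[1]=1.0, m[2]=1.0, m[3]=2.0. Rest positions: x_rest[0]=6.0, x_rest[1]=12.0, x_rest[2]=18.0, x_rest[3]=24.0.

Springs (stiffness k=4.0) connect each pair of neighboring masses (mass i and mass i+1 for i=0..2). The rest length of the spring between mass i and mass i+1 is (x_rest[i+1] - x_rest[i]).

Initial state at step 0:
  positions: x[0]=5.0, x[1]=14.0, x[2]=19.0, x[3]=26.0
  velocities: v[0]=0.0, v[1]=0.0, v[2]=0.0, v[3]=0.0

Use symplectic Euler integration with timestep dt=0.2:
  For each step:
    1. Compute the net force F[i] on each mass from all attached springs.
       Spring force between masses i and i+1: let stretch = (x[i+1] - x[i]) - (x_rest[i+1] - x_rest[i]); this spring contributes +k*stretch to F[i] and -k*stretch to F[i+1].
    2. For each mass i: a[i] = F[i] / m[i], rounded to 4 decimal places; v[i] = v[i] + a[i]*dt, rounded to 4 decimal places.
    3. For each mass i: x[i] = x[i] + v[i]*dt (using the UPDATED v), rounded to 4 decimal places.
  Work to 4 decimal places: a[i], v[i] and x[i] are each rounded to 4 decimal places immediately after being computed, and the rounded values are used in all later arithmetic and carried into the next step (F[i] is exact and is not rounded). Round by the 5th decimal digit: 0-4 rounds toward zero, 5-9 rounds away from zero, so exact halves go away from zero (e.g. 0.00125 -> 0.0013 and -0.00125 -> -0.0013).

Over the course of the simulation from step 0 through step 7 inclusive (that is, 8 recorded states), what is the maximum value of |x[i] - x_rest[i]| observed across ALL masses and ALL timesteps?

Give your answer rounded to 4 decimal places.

Answer: 2.0979

Derivation:
Step 0: x=[5.0000 14.0000 19.0000 26.0000] v=[0.0000 0.0000 0.0000 0.0000]
Step 1: x=[5.4800 13.3600 19.3200 25.9200] v=[2.4000 -3.2000 1.6000 -0.4000]
Step 2: x=[6.2608 12.4128 19.7424 25.7920] v=[3.9040 -4.7360 2.1120 -0.6400]
Step 3: x=[7.0659 11.6540 19.9600 25.6600] v=[4.0256 -3.7939 1.0880 -0.6598]
Step 4: x=[7.6451 11.4901 19.7606 25.5520] v=[2.8961 -0.8196 -0.9968 -0.5398]
Step 5: x=[7.8795 12.0343 19.1646 25.4607] v=[1.1721 2.7208 -2.9801 -0.4564]
Step 6: x=[7.8187 13.0545 18.4351 25.3457] v=[-0.3041 5.1012 -3.6475 -0.5748]
Step 7: x=[7.6356 14.0979 17.9504 25.1579] v=[-0.9155 5.2170 -2.4235 -0.9390]
Max displacement = 2.0979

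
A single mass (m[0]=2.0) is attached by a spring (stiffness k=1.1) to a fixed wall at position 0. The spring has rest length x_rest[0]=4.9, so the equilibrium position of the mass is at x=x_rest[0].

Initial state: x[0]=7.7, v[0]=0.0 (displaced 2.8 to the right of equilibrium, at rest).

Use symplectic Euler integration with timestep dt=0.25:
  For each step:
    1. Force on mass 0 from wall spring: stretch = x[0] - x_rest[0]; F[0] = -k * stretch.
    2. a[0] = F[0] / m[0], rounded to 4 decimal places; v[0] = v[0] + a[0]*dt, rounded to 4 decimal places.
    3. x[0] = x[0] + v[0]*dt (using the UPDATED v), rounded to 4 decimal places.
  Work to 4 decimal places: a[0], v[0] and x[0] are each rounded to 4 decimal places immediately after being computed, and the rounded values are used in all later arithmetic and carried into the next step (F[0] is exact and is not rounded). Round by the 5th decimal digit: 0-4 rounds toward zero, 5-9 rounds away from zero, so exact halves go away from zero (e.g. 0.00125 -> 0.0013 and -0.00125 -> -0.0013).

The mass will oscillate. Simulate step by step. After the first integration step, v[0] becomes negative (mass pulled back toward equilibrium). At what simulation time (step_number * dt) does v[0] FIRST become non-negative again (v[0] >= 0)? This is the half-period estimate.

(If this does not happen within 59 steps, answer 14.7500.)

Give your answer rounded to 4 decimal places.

Answer: 4.2500

Derivation:
Step 0: x=[7.7000] v=[0.0000]
Step 1: x=[7.6038] v=[-0.3850]
Step 2: x=[7.4146] v=[-0.7568]
Step 3: x=[7.1390] v=[-1.1026]
Step 4: x=[6.7864] v=[-1.4105]
Step 5: x=[6.3689] v=[-1.6699]
Step 6: x=[5.9009] v=[-1.8719]
Step 7: x=[5.3985] v=[-2.0095]
Step 8: x=[4.8790] v=[-2.0781]
Step 9: x=[4.3602] v=[-2.0752]
Step 10: x=[3.8600] v=[-2.0010]
Step 11: x=[3.3955] v=[-1.8580]
Step 12: x=[2.9827] v=[-1.6511]
Step 13: x=[2.6358] v=[-1.3875]
Step 14: x=[2.3668] v=[-1.0762]
Step 15: x=[2.1848] v=[-0.7279]
Step 16: x=[2.0962] v=[-0.3546]
Step 17: x=[2.1039] v=[0.0309]
First v>=0 after going negative at step 17, time=4.2500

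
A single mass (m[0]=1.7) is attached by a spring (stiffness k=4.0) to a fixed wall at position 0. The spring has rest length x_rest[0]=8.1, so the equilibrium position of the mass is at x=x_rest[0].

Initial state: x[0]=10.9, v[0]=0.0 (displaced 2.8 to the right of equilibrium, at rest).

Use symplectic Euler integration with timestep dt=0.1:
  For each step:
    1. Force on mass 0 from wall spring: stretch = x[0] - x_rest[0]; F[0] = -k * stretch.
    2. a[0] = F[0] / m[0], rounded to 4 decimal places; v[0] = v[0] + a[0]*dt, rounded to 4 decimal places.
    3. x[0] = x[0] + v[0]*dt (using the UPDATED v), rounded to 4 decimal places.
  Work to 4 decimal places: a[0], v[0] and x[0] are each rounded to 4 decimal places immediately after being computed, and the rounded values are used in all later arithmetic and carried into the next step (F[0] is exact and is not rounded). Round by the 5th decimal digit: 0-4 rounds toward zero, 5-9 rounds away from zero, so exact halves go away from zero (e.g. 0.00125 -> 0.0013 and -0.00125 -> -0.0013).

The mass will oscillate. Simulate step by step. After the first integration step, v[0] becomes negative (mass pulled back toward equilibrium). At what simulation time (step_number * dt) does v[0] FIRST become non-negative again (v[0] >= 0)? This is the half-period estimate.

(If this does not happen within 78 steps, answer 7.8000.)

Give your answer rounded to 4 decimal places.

Step 0: x=[10.9000] v=[0.0000]
Step 1: x=[10.8341] v=[-0.6588]
Step 2: x=[10.7039] v=[-1.3021]
Step 3: x=[10.5124] v=[-1.9148]
Step 4: x=[10.2642] v=[-2.4824]
Step 5: x=[9.9650] v=[-2.9916]
Step 6: x=[9.6220] v=[-3.4304]
Step 7: x=[9.2432] v=[-3.7885]
Step 8: x=[8.8375] v=[-4.0575]
Step 9: x=[8.4144] v=[-4.2310]
Step 10: x=[7.9839] v=[-4.3050]
Step 11: x=[7.5561] v=[-4.2777]
Step 12: x=[7.1411] v=[-4.1497]
Step 13: x=[6.7487] v=[-3.9241]
Step 14: x=[6.3881] v=[-3.6062]
Step 15: x=[6.0678] v=[-3.2034]
Step 16: x=[5.7953] v=[-2.7252]
Step 17: x=[5.5770] v=[-2.1829]
Step 18: x=[5.4181] v=[-1.5893]
Step 19: x=[5.3223] v=[-0.9583]
Step 20: x=[5.2918] v=[-0.3047]
Step 21: x=[5.3274] v=[0.3561]
First v>=0 after going negative at step 21, time=2.1000

Answer: 2.1000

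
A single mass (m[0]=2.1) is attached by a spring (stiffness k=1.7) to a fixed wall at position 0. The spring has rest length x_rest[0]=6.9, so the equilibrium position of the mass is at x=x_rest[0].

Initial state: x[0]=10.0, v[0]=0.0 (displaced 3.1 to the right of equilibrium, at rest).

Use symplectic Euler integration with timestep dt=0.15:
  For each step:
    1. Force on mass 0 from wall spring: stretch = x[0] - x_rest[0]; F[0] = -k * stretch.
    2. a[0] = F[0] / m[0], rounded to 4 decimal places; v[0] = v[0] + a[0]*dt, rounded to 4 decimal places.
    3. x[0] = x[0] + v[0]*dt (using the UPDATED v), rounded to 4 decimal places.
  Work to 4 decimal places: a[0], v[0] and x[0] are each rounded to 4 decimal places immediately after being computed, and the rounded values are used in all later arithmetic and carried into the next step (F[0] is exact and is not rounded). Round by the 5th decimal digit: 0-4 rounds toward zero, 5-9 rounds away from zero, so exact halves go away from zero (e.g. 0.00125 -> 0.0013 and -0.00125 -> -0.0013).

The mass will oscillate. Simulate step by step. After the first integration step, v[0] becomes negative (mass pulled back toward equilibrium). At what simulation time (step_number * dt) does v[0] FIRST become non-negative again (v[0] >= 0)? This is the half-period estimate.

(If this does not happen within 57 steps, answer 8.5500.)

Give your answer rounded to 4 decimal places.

Answer: 3.6000

Derivation:
Step 0: x=[10.0000] v=[0.0000]
Step 1: x=[9.9435] v=[-0.3764]
Step 2: x=[9.8316] v=[-0.7460]
Step 3: x=[9.6663] v=[-1.1020]
Step 4: x=[9.4506] v=[-1.4379]
Step 5: x=[9.1885] v=[-1.7476]
Step 6: x=[8.8847] v=[-2.0255]
Step 7: x=[8.5447] v=[-2.2665]
Step 8: x=[8.1748] v=[-2.4662]
Step 9: x=[7.7817] v=[-2.6210]
Step 10: x=[7.3725] v=[-2.7281]
Step 11: x=[6.9547] v=[-2.7855]
Step 12: x=[6.5359] v=[-2.7921]
Step 13: x=[6.1237] v=[-2.7479]
Step 14: x=[5.7257] v=[-2.6536]
Step 15: x=[5.3491] v=[-2.5110]
Step 16: x=[5.0007] v=[-2.3227]
Step 17: x=[4.6869] v=[-2.0921]
Step 18: x=[4.4134] v=[-1.8234]
Step 19: x=[4.1852] v=[-1.5215]
Step 20: x=[4.0064] v=[-1.1918]
Step 21: x=[3.8803] v=[-0.8404]
Step 22: x=[3.8092] v=[-0.4737]
Step 23: x=[3.7944] v=[-0.0984]
Step 24: x=[3.8362] v=[0.2787]
First v>=0 after going negative at step 24, time=3.6000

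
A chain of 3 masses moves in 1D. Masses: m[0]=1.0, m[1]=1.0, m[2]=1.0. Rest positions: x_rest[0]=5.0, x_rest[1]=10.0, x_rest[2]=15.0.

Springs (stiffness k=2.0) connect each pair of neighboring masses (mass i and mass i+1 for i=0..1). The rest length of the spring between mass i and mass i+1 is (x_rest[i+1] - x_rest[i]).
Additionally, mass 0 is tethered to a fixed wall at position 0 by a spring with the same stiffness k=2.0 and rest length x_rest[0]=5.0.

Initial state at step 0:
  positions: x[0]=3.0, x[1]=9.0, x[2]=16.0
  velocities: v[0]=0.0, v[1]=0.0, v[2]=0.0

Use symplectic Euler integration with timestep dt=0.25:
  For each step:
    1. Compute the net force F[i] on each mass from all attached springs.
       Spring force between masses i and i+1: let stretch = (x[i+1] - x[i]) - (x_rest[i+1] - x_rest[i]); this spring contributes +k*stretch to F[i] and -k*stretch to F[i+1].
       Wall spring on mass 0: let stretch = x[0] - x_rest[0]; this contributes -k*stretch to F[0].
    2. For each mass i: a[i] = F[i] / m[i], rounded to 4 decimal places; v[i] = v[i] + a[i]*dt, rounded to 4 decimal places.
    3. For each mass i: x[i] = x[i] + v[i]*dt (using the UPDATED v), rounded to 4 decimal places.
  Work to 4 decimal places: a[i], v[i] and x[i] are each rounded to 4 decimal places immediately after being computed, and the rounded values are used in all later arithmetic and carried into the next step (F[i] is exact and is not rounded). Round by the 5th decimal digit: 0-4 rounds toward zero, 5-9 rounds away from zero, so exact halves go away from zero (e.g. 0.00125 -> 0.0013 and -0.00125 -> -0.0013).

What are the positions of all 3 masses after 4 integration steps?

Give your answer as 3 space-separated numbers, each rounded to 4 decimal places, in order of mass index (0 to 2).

Answer: 5.6968 10.0169 14.1494

Derivation:
Step 0: x=[3.0000 9.0000 16.0000] v=[0.0000 0.0000 0.0000]
Step 1: x=[3.3750 9.1250 15.7500] v=[1.5000 0.5000 -1.0000]
Step 2: x=[4.0469 9.3594 15.2969] v=[2.6875 0.9375 -1.8125]
Step 3: x=[4.8770 9.6719 14.7266] v=[3.3203 1.2500 -2.2813]
Step 4: x=[5.6968 10.0169 14.1494] v=[3.2793 1.3799 -2.3087]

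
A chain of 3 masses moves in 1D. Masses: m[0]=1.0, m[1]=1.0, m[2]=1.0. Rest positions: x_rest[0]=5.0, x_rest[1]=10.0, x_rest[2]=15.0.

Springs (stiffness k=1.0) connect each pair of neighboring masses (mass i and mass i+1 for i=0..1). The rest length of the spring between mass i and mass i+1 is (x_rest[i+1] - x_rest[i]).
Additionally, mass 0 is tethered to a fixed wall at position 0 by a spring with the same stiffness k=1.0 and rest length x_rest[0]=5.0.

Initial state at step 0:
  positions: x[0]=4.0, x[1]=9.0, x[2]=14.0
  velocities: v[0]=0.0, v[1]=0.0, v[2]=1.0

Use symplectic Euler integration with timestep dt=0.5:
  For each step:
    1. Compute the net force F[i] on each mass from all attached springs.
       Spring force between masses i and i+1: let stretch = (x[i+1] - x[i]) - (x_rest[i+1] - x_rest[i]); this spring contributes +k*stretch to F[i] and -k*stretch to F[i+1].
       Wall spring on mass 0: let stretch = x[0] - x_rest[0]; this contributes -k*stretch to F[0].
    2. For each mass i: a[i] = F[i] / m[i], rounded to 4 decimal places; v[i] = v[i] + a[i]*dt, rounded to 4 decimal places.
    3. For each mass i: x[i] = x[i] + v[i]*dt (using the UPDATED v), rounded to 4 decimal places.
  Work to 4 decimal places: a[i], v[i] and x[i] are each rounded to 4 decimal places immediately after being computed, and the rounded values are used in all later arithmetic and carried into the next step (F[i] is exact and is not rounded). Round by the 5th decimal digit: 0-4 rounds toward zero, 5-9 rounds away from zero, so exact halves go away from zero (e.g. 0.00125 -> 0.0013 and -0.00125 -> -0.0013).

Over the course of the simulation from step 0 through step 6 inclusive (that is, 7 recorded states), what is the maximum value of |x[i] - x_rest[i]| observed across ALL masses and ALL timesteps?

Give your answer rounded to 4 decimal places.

Answer: 1.2719

Derivation:
Step 0: x=[4.0000 9.0000 14.0000] v=[0.0000 0.0000 1.0000]
Step 1: x=[4.2500 9.0000 14.5000] v=[0.5000 0.0000 1.0000]
Step 2: x=[4.6250 9.1875 14.8750] v=[0.7500 0.3750 0.7500]
Step 3: x=[4.9844 9.6563 15.0782] v=[0.7188 0.9375 0.4063]
Step 4: x=[5.2657 10.3126 15.1759] v=[0.5626 1.3125 0.1954]
Step 5: x=[5.4923 10.9230 15.3078] v=[0.4532 1.2207 0.2638]
Step 6: x=[5.7035 11.2719 15.5935] v=[0.4224 0.6978 0.5714]
Max displacement = 1.2719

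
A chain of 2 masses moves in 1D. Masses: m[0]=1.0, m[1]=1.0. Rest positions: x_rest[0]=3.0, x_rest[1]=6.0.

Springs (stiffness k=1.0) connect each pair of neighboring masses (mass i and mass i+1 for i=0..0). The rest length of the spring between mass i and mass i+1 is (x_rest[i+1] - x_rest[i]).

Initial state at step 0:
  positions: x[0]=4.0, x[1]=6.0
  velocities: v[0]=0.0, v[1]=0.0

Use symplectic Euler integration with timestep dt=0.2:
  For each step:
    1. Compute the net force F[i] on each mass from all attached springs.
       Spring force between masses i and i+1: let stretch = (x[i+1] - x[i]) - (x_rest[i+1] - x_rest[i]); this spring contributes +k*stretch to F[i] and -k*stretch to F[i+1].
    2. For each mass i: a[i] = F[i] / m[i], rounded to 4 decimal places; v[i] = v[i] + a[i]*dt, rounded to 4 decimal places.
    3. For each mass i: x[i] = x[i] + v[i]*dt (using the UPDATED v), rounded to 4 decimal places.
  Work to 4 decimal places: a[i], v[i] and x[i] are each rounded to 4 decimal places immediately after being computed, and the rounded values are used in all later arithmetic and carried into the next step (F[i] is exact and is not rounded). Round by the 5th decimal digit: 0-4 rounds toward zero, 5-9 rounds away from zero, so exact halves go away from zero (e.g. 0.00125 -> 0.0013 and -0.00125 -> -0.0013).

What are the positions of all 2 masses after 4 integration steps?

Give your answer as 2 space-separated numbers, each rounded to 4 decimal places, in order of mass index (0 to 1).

Step 0: x=[4.0000 6.0000] v=[0.0000 0.0000]
Step 1: x=[3.9600 6.0400] v=[-0.2000 0.2000]
Step 2: x=[3.8832 6.1168] v=[-0.3840 0.3840]
Step 3: x=[3.7757 6.2243] v=[-0.5373 0.5373]
Step 4: x=[3.6462 6.3538] v=[-0.6476 0.6476]

Answer: 3.6462 6.3538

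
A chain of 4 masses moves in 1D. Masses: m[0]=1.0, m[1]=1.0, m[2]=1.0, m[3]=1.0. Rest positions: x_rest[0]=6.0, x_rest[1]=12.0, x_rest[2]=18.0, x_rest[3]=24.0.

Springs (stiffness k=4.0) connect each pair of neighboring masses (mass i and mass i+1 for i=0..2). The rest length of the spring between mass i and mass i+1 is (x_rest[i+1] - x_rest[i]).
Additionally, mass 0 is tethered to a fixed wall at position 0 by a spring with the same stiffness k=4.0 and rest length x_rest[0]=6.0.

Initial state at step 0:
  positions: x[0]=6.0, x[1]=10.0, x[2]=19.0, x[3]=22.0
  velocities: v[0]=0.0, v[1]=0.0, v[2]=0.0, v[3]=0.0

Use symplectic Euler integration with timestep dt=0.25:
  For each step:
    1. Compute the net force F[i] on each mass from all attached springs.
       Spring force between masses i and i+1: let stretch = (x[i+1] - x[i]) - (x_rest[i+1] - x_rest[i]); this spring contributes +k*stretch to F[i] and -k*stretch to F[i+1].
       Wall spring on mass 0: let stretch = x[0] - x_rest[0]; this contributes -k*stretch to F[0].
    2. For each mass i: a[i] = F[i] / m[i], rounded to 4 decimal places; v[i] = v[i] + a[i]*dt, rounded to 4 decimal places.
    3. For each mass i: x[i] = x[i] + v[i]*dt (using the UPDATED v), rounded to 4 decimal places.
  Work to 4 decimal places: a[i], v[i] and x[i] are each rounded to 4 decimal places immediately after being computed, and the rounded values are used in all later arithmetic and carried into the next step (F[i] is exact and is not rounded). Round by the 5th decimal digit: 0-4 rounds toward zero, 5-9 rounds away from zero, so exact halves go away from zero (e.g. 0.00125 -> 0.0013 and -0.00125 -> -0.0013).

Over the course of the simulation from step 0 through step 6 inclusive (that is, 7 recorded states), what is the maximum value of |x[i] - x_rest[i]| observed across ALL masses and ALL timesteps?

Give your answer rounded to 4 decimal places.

Step 0: x=[6.0000 10.0000 19.0000 22.0000] v=[0.0000 0.0000 0.0000 0.0000]
Step 1: x=[5.5000 11.2500 17.5000 22.7500] v=[-2.0000 5.0000 -6.0000 3.0000]
Step 2: x=[5.0625 12.6250 15.7500 23.6875] v=[-1.7500 5.5000 -7.0000 3.7500]
Step 3: x=[5.2500 12.8906 15.2031 24.1406] v=[0.7500 1.0625 -2.1875 1.8125]
Step 4: x=[6.0352 11.8242 16.3125 23.8594] v=[3.1406 -4.2656 4.4375 -1.1250]
Step 5: x=[6.7588 10.4326 18.1865 23.1914] v=[2.8944 -5.5663 7.4961 -2.6719]
Step 6: x=[6.7112 10.0611 19.3733 22.7722] v=[-0.1906 -1.4862 4.7471 -1.6768]
Max displacement = 2.7969

Answer: 2.7969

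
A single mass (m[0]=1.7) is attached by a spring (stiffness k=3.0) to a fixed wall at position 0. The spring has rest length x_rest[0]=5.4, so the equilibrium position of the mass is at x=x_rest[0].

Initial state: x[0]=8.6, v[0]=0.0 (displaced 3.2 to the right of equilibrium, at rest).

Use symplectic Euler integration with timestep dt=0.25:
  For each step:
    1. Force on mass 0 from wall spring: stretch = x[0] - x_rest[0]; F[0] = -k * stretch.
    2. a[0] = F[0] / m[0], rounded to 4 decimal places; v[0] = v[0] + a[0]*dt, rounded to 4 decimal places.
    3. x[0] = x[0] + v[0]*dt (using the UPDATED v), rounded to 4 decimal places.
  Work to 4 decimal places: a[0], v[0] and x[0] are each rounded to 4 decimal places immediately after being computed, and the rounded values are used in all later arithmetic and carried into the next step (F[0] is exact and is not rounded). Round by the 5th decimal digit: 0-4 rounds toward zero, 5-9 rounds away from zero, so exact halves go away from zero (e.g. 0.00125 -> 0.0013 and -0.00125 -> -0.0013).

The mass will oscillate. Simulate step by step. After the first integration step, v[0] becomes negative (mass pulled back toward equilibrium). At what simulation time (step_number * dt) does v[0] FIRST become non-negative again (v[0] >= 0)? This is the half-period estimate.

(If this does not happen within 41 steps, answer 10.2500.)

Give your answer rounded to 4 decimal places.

Step 0: x=[8.6000] v=[0.0000]
Step 1: x=[8.2471] v=[-1.4118]
Step 2: x=[7.5801] v=[-2.6679]
Step 3: x=[6.6727] v=[-3.6297]
Step 4: x=[5.6249] v=[-4.1912]
Step 5: x=[4.5523] v=[-4.2904]
Step 6: x=[3.5732] v=[-3.9164]
Step 7: x=[2.7956] v=[-3.1105]
Step 8: x=[2.3052] v=[-1.9615]
Step 9: x=[2.1562] v=[-0.5962]
Step 10: x=[2.3649] v=[0.8349]
First v>=0 after going negative at step 10, time=2.5000

Answer: 2.5000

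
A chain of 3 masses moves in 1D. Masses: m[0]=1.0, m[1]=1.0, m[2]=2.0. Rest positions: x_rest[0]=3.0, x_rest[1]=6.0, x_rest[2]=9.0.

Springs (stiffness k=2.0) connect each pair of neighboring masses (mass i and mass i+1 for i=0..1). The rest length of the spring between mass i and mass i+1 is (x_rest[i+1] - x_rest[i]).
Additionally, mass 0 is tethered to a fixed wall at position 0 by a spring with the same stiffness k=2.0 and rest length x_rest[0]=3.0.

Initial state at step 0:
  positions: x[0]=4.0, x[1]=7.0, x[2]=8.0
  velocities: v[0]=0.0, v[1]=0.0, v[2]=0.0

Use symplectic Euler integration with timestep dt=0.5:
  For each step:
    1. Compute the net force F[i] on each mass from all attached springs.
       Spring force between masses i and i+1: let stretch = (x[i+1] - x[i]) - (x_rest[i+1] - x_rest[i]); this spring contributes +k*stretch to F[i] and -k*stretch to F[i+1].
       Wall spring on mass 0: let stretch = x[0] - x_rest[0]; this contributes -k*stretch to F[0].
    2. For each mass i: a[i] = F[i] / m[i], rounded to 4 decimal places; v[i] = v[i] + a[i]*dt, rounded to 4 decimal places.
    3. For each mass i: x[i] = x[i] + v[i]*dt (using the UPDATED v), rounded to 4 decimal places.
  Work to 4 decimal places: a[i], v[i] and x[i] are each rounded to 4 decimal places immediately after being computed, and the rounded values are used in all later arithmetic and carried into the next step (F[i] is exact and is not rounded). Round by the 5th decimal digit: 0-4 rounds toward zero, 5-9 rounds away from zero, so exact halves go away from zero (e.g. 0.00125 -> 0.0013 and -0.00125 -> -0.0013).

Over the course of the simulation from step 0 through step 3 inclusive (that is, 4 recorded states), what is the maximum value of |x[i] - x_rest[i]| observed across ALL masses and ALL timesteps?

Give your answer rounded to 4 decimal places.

Answer: 1.5000

Derivation:
Step 0: x=[4.0000 7.0000 8.0000] v=[0.0000 0.0000 0.0000]
Step 1: x=[3.5000 6.0000 8.5000] v=[-1.0000 -2.0000 1.0000]
Step 2: x=[2.5000 5.0000 9.1250] v=[-2.0000 -2.0000 1.2500]
Step 3: x=[1.5000 4.8125 9.4688] v=[-2.0000 -0.3750 0.6875]
Max displacement = 1.5000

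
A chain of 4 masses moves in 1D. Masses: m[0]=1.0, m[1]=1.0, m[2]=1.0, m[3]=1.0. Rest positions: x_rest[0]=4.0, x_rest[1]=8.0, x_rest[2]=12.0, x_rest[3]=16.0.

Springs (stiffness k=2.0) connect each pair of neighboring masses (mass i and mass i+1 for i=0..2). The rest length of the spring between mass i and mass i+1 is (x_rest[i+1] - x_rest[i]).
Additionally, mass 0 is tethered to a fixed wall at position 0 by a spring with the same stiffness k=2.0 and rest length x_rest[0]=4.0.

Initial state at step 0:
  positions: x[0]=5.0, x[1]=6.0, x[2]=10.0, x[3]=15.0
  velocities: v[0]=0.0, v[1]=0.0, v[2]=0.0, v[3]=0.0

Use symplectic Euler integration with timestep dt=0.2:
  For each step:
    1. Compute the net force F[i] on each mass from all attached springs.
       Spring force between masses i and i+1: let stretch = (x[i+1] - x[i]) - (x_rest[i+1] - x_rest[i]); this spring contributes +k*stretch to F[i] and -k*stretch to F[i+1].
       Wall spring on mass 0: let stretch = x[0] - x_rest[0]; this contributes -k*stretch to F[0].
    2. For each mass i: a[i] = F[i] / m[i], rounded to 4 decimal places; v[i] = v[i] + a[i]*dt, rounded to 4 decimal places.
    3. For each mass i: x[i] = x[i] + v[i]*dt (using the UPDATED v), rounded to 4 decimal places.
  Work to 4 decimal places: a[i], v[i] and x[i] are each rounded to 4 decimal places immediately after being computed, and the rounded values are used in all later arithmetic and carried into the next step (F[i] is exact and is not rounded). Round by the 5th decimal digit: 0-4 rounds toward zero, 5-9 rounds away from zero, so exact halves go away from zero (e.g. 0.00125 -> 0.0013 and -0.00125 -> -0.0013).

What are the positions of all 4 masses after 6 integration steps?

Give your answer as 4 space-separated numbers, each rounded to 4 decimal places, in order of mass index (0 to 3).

Answer: 2.0327 8.0897 11.4482 14.1224

Derivation:
Step 0: x=[5.0000 6.0000 10.0000 15.0000] v=[0.0000 0.0000 0.0000 0.0000]
Step 1: x=[4.6800 6.2400 10.0800 14.9200] v=[-1.6000 1.2000 0.4000 -0.4000]
Step 2: x=[4.1104 6.6624 10.2400 14.7728] v=[-2.8480 2.1120 0.8000 -0.7360]
Step 3: x=[3.4161 7.1668 10.4764 14.5830] v=[-3.4714 2.5222 1.1821 -0.9491]
Step 4: x=[2.7486 7.6360 10.7766 14.3847] v=[-3.3376 2.3458 1.5009 -0.9917]
Step 5: x=[2.2522 7.9654 11.1142 14.2177] v=[-2.4821 1.6471 1.6879 -0.8349]
Step 6: x=[2.0327 8.0897 11.4482 14.1224] v=[-1.0977 0.6213 1.6698 -0.4763]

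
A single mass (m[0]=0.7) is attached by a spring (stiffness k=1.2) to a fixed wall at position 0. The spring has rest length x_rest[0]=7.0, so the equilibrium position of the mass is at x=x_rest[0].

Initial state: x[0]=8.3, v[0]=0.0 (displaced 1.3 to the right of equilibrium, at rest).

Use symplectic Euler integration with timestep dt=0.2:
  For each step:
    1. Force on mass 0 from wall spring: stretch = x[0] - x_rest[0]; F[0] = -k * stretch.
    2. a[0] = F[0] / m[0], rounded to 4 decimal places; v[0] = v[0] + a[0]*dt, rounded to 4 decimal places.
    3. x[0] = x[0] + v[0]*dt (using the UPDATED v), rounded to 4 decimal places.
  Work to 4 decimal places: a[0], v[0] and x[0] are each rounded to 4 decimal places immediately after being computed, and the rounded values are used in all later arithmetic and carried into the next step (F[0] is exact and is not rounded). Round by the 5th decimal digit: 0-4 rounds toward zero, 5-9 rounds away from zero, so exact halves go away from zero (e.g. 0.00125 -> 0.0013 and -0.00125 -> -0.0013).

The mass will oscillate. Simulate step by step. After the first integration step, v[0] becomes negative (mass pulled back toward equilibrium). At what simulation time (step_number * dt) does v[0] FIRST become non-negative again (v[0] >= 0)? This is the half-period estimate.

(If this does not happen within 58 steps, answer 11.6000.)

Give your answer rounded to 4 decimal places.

Answer: 2.4000

Derivation:
Step 0: x=[8.3000] v=[0.0000]
Step 1: x=[8.2109] v=[-0.4457]
Step 2: x=[8.0387] v=[-0.8609]
Step 3: x=[7.7953] v=[-1.2170]
Step 4: x=[7.4974] v=[-1.4897]
Step 5: x=[7.1654] v=[-1.6602]
Step 6: x=[6.8220] v=[-1.7169]
Step 7: x=[6.4908] v=[-1.6559]
Step 8: x=[6.1945] v=[-1.4813]
Step 9: x=[5.9535] v=[-1.2051]
Step 10: x=[5.7842] v=[-0.8463]
Step 11: x=[5.6983] v=[-0.4295]
Step 12: x=[5.7017] v=[0.0168]
First v>=0 after going negative at step 12, time=2.4000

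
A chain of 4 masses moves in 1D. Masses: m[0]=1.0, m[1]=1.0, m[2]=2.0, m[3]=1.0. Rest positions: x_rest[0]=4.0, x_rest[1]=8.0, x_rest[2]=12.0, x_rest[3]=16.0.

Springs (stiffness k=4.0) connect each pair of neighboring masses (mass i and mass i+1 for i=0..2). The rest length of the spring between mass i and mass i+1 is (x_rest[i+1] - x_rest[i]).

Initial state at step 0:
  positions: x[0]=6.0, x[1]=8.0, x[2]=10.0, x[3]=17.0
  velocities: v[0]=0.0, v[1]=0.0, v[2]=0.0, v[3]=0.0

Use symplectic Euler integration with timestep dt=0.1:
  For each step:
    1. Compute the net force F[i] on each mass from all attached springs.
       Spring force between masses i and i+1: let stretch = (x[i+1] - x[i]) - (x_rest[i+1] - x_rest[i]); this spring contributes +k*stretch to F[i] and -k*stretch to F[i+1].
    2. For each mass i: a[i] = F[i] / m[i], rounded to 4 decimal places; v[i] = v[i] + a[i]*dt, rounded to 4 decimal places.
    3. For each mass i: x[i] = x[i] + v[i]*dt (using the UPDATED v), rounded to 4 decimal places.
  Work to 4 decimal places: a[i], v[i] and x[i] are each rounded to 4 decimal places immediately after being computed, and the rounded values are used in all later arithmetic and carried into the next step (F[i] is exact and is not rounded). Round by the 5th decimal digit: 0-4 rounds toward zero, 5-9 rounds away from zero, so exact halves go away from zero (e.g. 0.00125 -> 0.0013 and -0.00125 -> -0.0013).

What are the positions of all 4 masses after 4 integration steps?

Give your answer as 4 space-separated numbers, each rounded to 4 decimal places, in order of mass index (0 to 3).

Step 0: x=[6.0000 8.0000 10.0000 17.0000] v=[0.0000 0.0000 0.0000 0.0000]
Step 1: x=[5.9200 8.0000 10.1000 16.8800] v=[-0.8000 0.0000 1.0000 -1.2000]
Step 2: x=[5.7632 8.0008 10.2936 16.6488] v=[-1.5680 0.0080 1.9360 -2.3120]
Step 3: x=[5.5359 8.0038 10.5685 16.3234] v=[-2.2730 0.0301 2.7485 -3.2541]
Step 4: x=[5.2473 8.0107 10.9072 15.9278] v=[-2.8858 0.0688 3.3865 -3.9561]

Answer: 5.2473 8.0107 10.9072 15.9278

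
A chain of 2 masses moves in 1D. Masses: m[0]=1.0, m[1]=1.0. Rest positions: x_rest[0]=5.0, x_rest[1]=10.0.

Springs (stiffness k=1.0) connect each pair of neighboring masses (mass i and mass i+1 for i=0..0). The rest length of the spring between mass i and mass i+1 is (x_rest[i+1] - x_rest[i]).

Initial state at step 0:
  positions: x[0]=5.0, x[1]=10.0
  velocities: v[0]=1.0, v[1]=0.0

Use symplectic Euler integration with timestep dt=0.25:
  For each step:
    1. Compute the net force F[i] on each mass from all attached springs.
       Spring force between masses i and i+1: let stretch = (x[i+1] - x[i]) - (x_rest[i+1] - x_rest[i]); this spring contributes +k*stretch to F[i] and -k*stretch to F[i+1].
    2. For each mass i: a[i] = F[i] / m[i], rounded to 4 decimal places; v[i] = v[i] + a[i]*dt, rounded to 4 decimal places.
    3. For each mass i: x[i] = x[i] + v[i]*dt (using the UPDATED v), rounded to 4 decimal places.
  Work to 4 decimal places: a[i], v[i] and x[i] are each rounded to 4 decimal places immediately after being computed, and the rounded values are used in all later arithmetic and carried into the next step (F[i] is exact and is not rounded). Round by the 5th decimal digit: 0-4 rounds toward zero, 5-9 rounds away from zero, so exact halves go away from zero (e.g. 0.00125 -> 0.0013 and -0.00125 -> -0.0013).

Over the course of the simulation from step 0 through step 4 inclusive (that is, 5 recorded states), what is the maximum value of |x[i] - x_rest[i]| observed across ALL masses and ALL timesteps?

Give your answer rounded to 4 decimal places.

Answer: 0.8553

Derivation:
Step 0: x=[5.0000 10.0000] v=[1.0000 0.0000]
Step 1: x=[5.2500 10.0000] v=[1.0000 0.0000]
Step 2: x=[5.4844 10.0156] v=[0.9375 0.0625]
Step 3: x=[5.6895 10.0605] v=[0.8203 0.1797]
Step 4: x=[5.8553 10.1448] v=[0.6631 0.3370]
Max displacement = 0.8553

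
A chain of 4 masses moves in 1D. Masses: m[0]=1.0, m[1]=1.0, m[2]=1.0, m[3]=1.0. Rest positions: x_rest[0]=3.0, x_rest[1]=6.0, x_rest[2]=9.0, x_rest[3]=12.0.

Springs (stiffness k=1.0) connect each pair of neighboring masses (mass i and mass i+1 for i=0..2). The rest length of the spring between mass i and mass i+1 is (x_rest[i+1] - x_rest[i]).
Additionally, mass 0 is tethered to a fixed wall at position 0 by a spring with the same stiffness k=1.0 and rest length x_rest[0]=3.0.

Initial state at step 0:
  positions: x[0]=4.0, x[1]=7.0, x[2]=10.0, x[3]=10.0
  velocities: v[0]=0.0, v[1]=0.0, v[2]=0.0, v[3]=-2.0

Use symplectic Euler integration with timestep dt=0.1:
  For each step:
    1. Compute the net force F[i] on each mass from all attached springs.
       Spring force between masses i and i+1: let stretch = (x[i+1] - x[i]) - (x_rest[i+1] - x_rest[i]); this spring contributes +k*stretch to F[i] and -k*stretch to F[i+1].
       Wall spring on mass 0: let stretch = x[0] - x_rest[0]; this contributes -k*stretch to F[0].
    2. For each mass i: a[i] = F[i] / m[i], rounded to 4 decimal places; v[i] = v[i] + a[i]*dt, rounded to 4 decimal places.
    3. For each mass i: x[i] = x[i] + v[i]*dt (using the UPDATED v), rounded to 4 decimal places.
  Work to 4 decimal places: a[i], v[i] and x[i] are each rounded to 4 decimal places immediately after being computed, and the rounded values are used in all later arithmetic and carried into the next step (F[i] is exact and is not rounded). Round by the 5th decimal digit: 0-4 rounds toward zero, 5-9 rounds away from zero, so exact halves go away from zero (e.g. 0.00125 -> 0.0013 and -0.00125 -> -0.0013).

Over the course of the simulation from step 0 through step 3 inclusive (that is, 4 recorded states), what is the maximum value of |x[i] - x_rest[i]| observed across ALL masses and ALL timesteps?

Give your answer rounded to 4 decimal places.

Answer: 2.4150

Derivation:
Step 0: x=[4.0000 7.0000 10.0000 10.0000] v=[0.0000 0.0000 0.0000 -2.0000]
Step 1: x=[3.9900 7.0000 9.9700 9.8300] v=[-0.1000 0.0000 -0.3000 -1.7000]
Step 2: x=[3.9702 6.9996 9.9089 9.6914] v=[-0.1980 -0.0040 -0.6110 -1.3860]
Step 3: x=[3.9410 6.9980 9.8165 9.5850] v=[-0.2921 -0.0160 -0.9237 -1.0643]
Max displacement = 2.4150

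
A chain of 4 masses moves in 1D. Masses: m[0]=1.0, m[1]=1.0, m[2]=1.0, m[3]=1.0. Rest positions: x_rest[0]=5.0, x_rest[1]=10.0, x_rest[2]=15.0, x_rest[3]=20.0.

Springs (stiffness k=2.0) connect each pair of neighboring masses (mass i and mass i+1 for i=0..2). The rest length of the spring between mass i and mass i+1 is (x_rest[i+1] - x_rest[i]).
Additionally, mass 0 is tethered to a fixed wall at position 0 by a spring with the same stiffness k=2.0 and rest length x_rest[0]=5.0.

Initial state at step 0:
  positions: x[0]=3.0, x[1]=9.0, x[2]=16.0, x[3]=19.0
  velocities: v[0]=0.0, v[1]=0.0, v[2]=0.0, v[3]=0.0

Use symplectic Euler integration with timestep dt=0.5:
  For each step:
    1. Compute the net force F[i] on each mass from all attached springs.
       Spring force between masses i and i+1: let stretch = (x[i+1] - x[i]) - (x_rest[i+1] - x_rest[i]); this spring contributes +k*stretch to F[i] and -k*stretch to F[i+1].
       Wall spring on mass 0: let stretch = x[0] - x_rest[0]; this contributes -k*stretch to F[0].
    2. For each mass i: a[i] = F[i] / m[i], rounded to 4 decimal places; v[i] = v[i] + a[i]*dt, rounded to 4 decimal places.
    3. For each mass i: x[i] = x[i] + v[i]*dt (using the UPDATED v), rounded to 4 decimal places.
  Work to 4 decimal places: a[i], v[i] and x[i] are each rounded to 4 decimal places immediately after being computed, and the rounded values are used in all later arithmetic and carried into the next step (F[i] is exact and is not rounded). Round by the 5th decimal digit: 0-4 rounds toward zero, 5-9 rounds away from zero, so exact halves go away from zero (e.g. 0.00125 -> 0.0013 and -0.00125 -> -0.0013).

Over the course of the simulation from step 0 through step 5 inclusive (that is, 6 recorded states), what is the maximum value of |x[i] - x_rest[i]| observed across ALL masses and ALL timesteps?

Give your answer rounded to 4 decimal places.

Step 0: x=[3.0000 9.0000 16.0000 19.0000] v=[0.0000 0.0000 0.0000 0.0000]
Step 1: x=[4.5000 9.5000 14.0000 20.0000] v=[3.0000 1.0000 -4.0000 2.0000]
Step 2: x=[6.2500 9.7500 12.7500 20.5000] v=[3.5000 0.5000 -2.5000 1.0000]
Step 3: x=[6.6250 9.7500 13.8750 19.6250] v=[0.7500 0.0000 2.2500 -1.7500]
Step 4: x=[5.2500 10.2500 15.8125 18.3750] v=[-2.7500 1.0000 3.8750 -2.5000]
Step 5: x=[3.7500 11.0313 16.2500 18.3438] v=[-3.0000 1.5625 0.8750 -0.0625]
Max displacement = 2.2500

Answer: 2.2500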